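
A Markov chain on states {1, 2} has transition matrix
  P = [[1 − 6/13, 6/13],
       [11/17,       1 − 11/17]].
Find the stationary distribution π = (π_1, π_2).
π_1 = 143/245, π_2 = 102/245

Solve πP = π with π_1 + π_2 = 1. From πP = π: π_1 · (1 − 6/13) + π_2 · 11/17 = π_1 ⇒ π_2 · 11/17 = π_1 · 6/13 ⇒ π_2/π_1 = (6/13)/(11/17) = 102/143. Together with π_1 + π_2 = 1:
  π_1 = (11/17)/(6/13 + 11/17) = (11/17)/(245/221) = 143/245,
  π_2 = (6/13)/(6/13 + 11/17) = (6/13)/(245/221) = 102/245.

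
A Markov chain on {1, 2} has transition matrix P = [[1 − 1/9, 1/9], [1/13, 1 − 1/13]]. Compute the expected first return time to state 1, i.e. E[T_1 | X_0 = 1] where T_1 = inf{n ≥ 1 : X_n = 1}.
E[T_1 | X_0 = 1] = 1/π_1 = 22/9

For an irreducible recurrent Markov chain with stationary distribution π, E[T_i | X_0 = i] = 1/π_i (Kac's formula). Here π_1 = (1/13)/(1/9 + 1/13) = (1/13)/(22/117) = 9/22, so E[T_1 | X_0 = 1] = 1/π_1 = (1/9 + 1/13)/(1/13) = (22/117)/(1/13) = 22/9.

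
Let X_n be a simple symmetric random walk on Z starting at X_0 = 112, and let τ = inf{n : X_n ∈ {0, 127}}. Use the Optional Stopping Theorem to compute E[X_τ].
E[X_τ] = 112

X_n is a martingale and τ is a bounded-mean stopping time (indeed τ is finite a.s. with bounded expectation since the walk is in a bounded region). By the OST, E[X_τ] = E[X_0] = 112. Equivalently: E[X_τ] = 127 · P(hit 127 first) + 0 · P(hit 0 first) = 127 · (112/127) = 112.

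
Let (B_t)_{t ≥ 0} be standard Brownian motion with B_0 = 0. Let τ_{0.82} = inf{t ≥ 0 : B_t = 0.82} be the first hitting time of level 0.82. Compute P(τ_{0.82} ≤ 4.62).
P(τ_{0.82} ≤ 4.62) = 2(1 − Φ(0.82/√4.62)) = 2(1 − Φ(0.3815)) ≈ 0.7028

By the reflection principle for standard BM, P(τ_b ≤ t) = 2 · P(B_t ≥ b). Since B_t ~ N(0, t), P(B_t ≥ 0.82) = 1 − Φ(0.82/√t) = 1 − Φ(0.82/√4.62) = 1 − Φ(0.3815) ≈ 0.35142. Doubling: P(τ_{0.82} ≤ 4.62) ≈ 2 · 0.35142 = 0.70284 ≈ 0.7028.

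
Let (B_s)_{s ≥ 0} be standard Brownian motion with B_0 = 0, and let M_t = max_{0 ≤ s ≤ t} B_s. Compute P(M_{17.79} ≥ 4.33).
P(M_{17.79} ≥ 4.33) = 2·P(B_{17.79} ≥ 4.33) = 2(1 − Φ(4.33/√17.79)) ≈ 0.3046

By the reflection principle for Brownian motion, P(M_t ≥ a) = 2 · P(B_t ≥ a) for a ≥ 0. Since B_t ~ N(0, t), P(B_t ≥ 4.33) = 1 − Φ(4.33/√t) = 1 − Φ(4.33/√17.79) = 1 − Φ(1.0266). So
  P(M_{17.79} ≥ 4.33) = 2(1 − Φ(1.0266)) ≈ 0.3046.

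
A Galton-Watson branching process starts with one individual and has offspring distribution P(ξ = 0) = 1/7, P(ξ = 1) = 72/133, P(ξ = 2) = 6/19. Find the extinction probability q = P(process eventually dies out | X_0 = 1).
q = 19/42

The pgf is f(s) = 1/7 + 72/133·s + 6/19·s². The extinction probability q is the smallest fixed point of f in [0, 1]. Setting s = f(s):
  6/19·s² + (72/133 − 1)·s + 1/7 = 0
  6/19·s² − (1/7 + 6/19)·s + 1/7 = 0
which factors as (s − 1)·(6/19·s − 1/7) = 0, giving roots s = 1 and s = (1/7)/(6/19) = 19/42.
Mean offspring μ = 72/133 + 2·6/19 = 156/133 > 1 (supercritical), so q < 1. The extinction probability is the smaller root: q = (1/7)/(6/19) = 19/42.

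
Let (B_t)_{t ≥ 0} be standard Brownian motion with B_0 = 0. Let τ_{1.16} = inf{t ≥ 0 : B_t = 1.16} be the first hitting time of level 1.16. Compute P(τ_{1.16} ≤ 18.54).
P(τ_{1.16} ≤ 18.54) = 2(1 − Φ(1.16/√18.54)) = 2(1 − Φ(0.2694)) ≈ 0.7876

By the reflection principle for standard BM, P(τ_b ≤ t) = 2 · P(B_t ≥ b). Since B_t ~ N(0, t), P(B_t ≥ 1.16) = 1 − Φ(1.16/√t) = 1 − Φ(1.16/√18.54) = 1 − Φ(0.2694) ≈ 0.39381. Doubling: P(τ_{1.16} ≤ 18.54) ≈ 2 · 0.39381 = 0.78762 ≈ 0.7876.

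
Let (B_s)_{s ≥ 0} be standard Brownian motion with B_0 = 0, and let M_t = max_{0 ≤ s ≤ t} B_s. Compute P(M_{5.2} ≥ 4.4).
P(M_{5.2} ≥ 4.4) = 2·P(B_{5.2} ≥ 4.4) = 2(1 − Φ(4.4/√5.2)) ≈ 0.0537

By the reflection principle for Brownian motion, P(M_t ≥ a) = 2 · P(B_t ≥ a) for a ≥ 0. Since B_t ~ N(0, t), P(B_t ≥ 4.4) = 1 − Φ(4.4/√t) = 1 − Φ(4.4/√5.2) = 1 − Φ(1.9295). So
  P(M_{5.2} ≥ 4.4) = 2(1 − Φ(1.9295)) ≈ 0.0537.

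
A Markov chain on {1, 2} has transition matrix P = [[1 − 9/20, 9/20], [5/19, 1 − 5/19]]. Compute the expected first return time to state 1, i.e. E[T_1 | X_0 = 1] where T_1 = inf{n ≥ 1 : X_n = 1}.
E[T_1 | X_0 = 1] = 1/π_1 = 271/100

For an irreducible recurrent Markov chain with stationary distribution π, E[T_i | X_0 = i] = 1/π_i (Kac's formula). Here π_1 = (5/19)/(9/20 + 5/19) = (5/19)/(271/380) = 100/271, so E[T_1 | X_0 = 1] = 1/π_1 = (9/20 + 5/19)/(5/19) = (271/380)/(5/19) = 271/100.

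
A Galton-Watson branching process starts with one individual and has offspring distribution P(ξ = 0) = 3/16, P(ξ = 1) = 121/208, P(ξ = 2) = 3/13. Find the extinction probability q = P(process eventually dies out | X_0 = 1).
q = 13/16

The pgf is f(s) = 3/16 + 121/208·s + 3/13·s². The extinction probability q is the smallest fixed point of f in [0, 1]. Setting s = f(s):
  3/13·s² + (121/208 − 1)·s + 3/16 = 0
  3/13·s² − (3/16 + 3/13)·s + 3/16 = 0
which factors as (s − 1)·(3/13·s − 3/16) = 0, giving roots s = 1 and s = (3/16)/(3/13) = 13/16.
Mean offspring μ = 121/208 + 2·3/13 = 217/208 > 1 (supercritical), so q < 1. The extinction probability is the smaller root: q = (3/16)/(3/13) = 13/16.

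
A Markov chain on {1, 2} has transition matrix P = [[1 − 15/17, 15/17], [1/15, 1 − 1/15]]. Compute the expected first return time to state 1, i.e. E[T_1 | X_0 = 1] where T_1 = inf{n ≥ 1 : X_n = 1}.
E[T_1 | X_0 = 1] = 1/π_1 = 242/17

For an irreducible recurrent Markov chain with stationary distribution π, E[T_i | X_0 = i] = 1/π_i (Kac's formula). Here π_1 = (1/15)/(15/17 + 1/15) = (1/15)/(242/255) = 17/242, so E[T_1 | X_0 = 1] = 1/π_1 = (15/17 + 1/15)/(1/15) = (242/255)/(1/15) = 242/17.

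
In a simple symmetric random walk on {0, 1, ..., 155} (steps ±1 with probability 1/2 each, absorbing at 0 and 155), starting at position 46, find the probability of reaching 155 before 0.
P(hit 155 before 0) = 46/155

Let u_k = P(hit 155 before 0 | start at k). Then u_0 = 0, u_155 = 1, and u_k = u_{k-1}/2 + u_{k+1}/2 for 1 ≤ k ≤ 154. This harmonic recurrence is solved by u_k = k/155, giving u_46 = 46/155.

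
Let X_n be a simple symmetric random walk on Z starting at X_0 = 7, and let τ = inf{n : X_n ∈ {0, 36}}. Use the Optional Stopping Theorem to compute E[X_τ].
E[X_τ] = 7

X_n is a martingale and τ is a bounded-mean stopping time (indeed τ is finite a.s. with bounded expectation since the walk is in a bounded region). By the OST, E[X_τ] = E[X_0] = 7. Equivalently: E[X_τ] = 36 · P(hit 36 first) + 0 · P(hit 0 first) = 36 · (7/36) = 7.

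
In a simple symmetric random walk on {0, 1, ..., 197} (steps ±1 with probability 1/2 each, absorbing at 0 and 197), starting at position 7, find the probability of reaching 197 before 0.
P(hit 197 before 0) = 7/197

Let u_k = P(hit 197 before 0 | start at k). Then u_0 = 0, u_197 = 1, and u_k = u_{k-1}/2 + u_{k+1}/2 for 1 ≤ k ≤ 196. This harmonic recurrence is solved by u_k = k/197, giving u_7 = 7/197.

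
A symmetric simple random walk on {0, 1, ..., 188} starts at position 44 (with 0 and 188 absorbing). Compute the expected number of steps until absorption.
E[τ | X_0 = 44] = 6336

Let v_k = E[τ | X_0 = k]. Boundary: v_0 = v_188 = 0. Recurrence: v_k = 1 + (v_{k-1} + v_{k+1})/2 for 1 ≤ k ≤ 187. The particular solution to v_k − (v_{k-1} + v_{k+1})/2 = 1 is v_k = −k^2. Adding homogeneous solution A + B k and matching boundaries gives v_k = k (188 − k). Substituting k = 44: v_44 = 44 · 144 = 6336.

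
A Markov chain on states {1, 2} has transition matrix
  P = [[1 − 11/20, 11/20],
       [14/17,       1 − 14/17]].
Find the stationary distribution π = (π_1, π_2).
π_1 = 280/467, π_2 = 187/467

Solve πP = π with π_1 + π_2 = 1. From πP = π: π_1 · (1 − 11/20) + π_2 · 14/17 = π_1 ⇒ π_2 · 14/17 = π_1 · 11/20 ⇒ π_2/π_1 = (11/20)/(14/17) = 187/280. Together with π_1 + π_2 = 1:
  π_1 = (14/17)/(11/20 + 14/17) = (14/17)/(467/340) = 280/467,
  π_2 = (11/20)/(11/20 + 14/17) = (11/20)/(467/340) = 187/467.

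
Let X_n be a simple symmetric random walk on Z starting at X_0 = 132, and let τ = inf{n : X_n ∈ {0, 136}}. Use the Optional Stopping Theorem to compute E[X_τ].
E[X_τ] = 132

X_n is a martingale and τ is a bounded-mean stopping time (indeed τ is finite a.s. with bounded expectation since the walk is in a bounded region). By the OST, E[X_τ] = E[X_0] = 132. Equivalently: E[X_τ] = 136 · P(hit 136 first) + 0 · P(hit 0 first) = 136 · (132/136) = 132.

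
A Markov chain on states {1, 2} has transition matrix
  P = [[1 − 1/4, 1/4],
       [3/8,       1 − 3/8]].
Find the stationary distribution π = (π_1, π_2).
π_1 = 3/5, π_2 = 2/5

Solve πP = π with π_1 + π_2 = 1. From πP = π: π_1 · (1 − 1/4) + π_2 · 3/8 = π_1 ⇒ π_2 · 3/8 = π_1 · 1/4 ⇒ π_2/π_1 = (1/4)/(3/8) = 2/3. Together with π_1 + π_2 = 1:
  π_1 = (3/8)/(1/4 + 3/8) = (3/8)/(5/8) = 3/5,
  π_2 = (1/4)/(1/4 + 3/8) = (1/4)/(5/8) = 2/5.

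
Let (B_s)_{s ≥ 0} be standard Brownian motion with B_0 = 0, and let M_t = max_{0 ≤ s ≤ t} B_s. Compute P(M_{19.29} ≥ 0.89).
P(M_{19.29} ≥ 0.89) = 2·P(B_{19.29} ≥ 0.89) = 2(1 − Φ(0.89/√19.29)) ≈ 0.8394

By the reflection principle for Brownian motion, P(M_t ≥ a) = 2 · P(B_t ≥ a) for a ≥ 0. Since B_t ~ N(0, t), P(B_t ≥ 0.89) = 1 − Φ(0.89/√t) = 1 − Φ(0.89/√19.29) = 1 − Φ(0.2026). So
  P(M_{19.29} ≥ 0.89) = 2(1 − Φ(0.2026)) ≈ 0.8394.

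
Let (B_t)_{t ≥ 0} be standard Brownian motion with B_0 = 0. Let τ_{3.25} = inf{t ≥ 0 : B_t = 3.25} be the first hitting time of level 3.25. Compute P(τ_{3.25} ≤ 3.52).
P(τ_{3.25} ≤ 3.52) = 2(1 − Φ(3.25/√3.52)) = 2(1 − Φ(1.7323)) ≈ 0.0832

By the reflection principle for standard BM, P(τ_b ≤ t) = 2 · P(B_t ≥ b). Since B_t ~ N(0, t), P(B_t ≥ 3.25) = 1 − Φ(3.25/√t) = 1 − Φ(3.25/√3.52) = 1 − Φ(1.7323) ≈ 0.04161. Doubling: P(τ_{3.25} ≤ 3.52) ≈ 2 · 0.04161 = 0.08322 ≈ 0.0832.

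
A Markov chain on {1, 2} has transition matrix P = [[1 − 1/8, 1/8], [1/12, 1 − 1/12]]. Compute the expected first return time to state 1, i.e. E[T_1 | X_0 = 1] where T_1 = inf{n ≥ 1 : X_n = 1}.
E[T_1 | X_0 = 1] = 1/π_1 = 5/2

For an irreducible recurrent Markov chain with stationary distribution π, E[T_i | X_0 = i] = 1/π_i (Kac's formula). Here π_1 = (1/12)/(1/8 + 1/12) = (1/12)/(5/24) = 2/5, so E[T_1 | X_0 = 1] = 1/π_1 = (1/8 + 1/12)/(1/12) = (5/24)/(1/12) = 5/2.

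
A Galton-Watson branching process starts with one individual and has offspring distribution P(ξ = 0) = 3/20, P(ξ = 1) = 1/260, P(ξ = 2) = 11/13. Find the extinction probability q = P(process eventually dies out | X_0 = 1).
q = 39/220

The pgf is f(s) = 3/20 + 1/260·s + 11/13·s². The extinction probability q is the smallest fixed point of f in [0, 1]. Setting s = f(s):
  11/13·s² + (1/260 − 1)·s + 3/20 = 0
  11/13·s² − (3/20 + 11/13)·s + 3/20 = 0
which factors as (s − 1)·(11/13·s − 3/20) = 0, giving roots s = 1 and s = (3/20)/(11/13) = 39/220.
Mean offspring μ = 1/260 + 2·11/13 = 441/260 > 1 (supercritical), so q < 1. The extinction probability is the smaller root: q = (3/20)/(11/13) = 39/220.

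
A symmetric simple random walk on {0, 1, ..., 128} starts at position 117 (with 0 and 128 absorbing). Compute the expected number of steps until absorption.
E[τ | X_0 = 117] = 1287

Let v_k = E[τ | X_0 = k]. Boundary: v_0 = v_128 = 0. Recurrence: v_k = 1 + (v_{k-1} + v_{k+1})/2 for 1 ≤ k ≤ 127. The particular solution to v_k − (v_{k-1} + v_{k+1})/2 = 1 is v_k = −k^2. Adding homogeneous solution A + B k and matching boundaries gives v_k = k (128 − k). Substituting k = 117: v_117 = 117 · 11 = 1287.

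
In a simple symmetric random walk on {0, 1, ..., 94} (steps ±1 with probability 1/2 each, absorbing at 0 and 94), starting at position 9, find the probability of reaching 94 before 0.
P(hit 94 before 0) = 9/94

Let u_k = P(hit 94 before 0 | start at k). Then u_0 = 0, u_94 = 1, and u_k = u_{k-1}/2 + u_{k+1}/2 for 1 ≤ k ≤ 93. This harmonic recurrence is solved by u_k = k/94, giving u_9 = 9/94.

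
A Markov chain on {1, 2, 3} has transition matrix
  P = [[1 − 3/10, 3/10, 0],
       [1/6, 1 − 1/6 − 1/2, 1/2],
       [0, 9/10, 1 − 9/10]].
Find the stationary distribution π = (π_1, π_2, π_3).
π = (5/19, 9/19, 5/19)

This is a birth-death chain on three states, which satisfies detailed balance: π_1 · P_{12} = π_2 · P_{21} and π_2 · P_{23} = π_3 · P_{32}.
From π_1 · 3/10 = π_2 · 1/6: π_2/π_1 = (3/10)/(1/6) = 9/5.
From π_2 · 1/2 = π_3 · 9/10: π_3/π_2 = (1/2)/(9/10) = 5/9.
Take π_1 proportional to 1; then unnormalized π = (1, 9/5, 1). Normalize by dividing by the sum 19/5:
  π = (5/19, 9/19, 5/19).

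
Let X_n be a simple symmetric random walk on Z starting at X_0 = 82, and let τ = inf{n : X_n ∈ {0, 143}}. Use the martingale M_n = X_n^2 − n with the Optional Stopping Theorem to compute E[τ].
E[τ] = 5002

M_n = X_n^2 − n is a martingale (since E[X_{n+1}^2 | F_n] = X_n^2 + 1). By OST (τ has finite mean in a bounded region), E[M_τ] = E[M_0] = X_0^2 − 0 = 82^2 = 6724. Also E[M_τ] = E[X_τ^2] − E[τ]. The walk exits at 0 or 143, with P(hit 143 first) = 82/143, so E[X_τ^2] = 143^2 · 82/143 + 0 = 11726. Thus E[τ] = E[X_τ^2] − E[M_τ] = 11726 − 6724 = 5002 = 82(143 − 82) = 5002.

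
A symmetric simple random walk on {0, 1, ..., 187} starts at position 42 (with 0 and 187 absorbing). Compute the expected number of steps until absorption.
E[τ | X_0 = 42] = 6090

Let v_k = E[τ | X_0 = k]. Boundary: v_0 = v_187 = 0. Recurrence: v_k = 1 + (v_{k-1} + v_{k+1})/2 for 1 ≤ k ≤ 186. The particular solution to v_k − (v_{k-1} + v_{k+1})/2 = 1 is v_k = −k^2. Adding homogeneous solution A + B k and matching boundaries gives v_k = k (187 − k). Substituting k = 42: v_42 = 42 · 145 = 6090.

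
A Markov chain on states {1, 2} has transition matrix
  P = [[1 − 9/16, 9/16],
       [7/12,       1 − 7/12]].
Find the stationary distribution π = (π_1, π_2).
π_1 = 28/55, π_2 = 27/55

Solve πP = π with π_1 + π_2 = 1. From πP = π: π_1 · (1 − 9/16) + π_2 · 7/12 = π_1 ⇒ π_2 · 7/12 = π_1 · 9/16 ⇒ π_2/π_1 = (9/16)/(7/12) = 27/28. Together with π_1 + π_2 = 1:
  π_1 = (7/12)/(9/16 + 7/12) = (7/12)/(55/48) = 28/55,
  π_2 = (9/16)/(9/16 + 7/12) = (9/16)/(55/48) = 27/55.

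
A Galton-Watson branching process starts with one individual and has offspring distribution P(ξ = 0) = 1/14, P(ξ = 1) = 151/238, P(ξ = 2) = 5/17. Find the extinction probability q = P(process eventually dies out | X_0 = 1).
q = 17/70

The pgf is f(s) = 1/14 + 151/238·s + 5/17·s². The extinction probability q is the smallest fixed point of f in [0, 1]. Setting s = f(s):
  5/17·s² + (151/238 − 1)·s + 1/14 = 0
  5/17·s² − (1/14 + 5/17)·s + 1/14 = 0
which factors as (s − 1)·(5/17·s − 1/14) = 0, giving roots s = 1 and s = (1/14)/(5/17) = 17/70.
Mean offspring μ = 151/238 + 2·5/17 = 291/238 > 1 (supercritical), so q < 1. The extinction probability is the smaller root: q = (1/14)/(5/17) = 17/70.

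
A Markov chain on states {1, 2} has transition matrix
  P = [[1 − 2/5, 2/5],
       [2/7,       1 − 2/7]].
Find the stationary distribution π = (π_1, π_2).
π_1 = 5/12, π_2 = 7/12

Solve πP = π with π_1 + π_2 = 1. From πP = π: π_1 · (1 − 2/5) + π_2 · 2/7 = π_1 ⇒ π_2 · 2/7 = π_1 · 2/5 ⇒ π_2/π_1 = (2/5)/(2/7) = 7/5. Together with π_1 + π_2 = 1:
  π_1 = (2/7)/(2/5 + 2/7) = (2/7)/(24/35) = 5/12,
  π_2 = (2/5)/(2/5 + 2/7) = (2/5)/(24/35) = 7/12.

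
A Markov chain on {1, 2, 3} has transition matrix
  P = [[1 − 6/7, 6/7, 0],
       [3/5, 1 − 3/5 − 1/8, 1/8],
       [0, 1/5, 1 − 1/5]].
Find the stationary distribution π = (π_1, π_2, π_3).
π = (28/93, 40/93, 25/93)

This is a birth-death chain on three states, which satisfies detailed balance: π_1 · P_{12} = π_2 · P_{21} and π_2 · P_{23} = π_3 · P_{32}.
From π_1 · 6/7 = π_2 · 3/5: π_2/π_1 = (6/7)/(3/5) = 10/7.
From π_2 · 1/8 = π_3 · 1/5: π_3/π_2 = (1/8)/(1/5) = 5/8.
Take π_1 proportional to 1; then unnormalized π = (1, 10/7, 25/28). Normalize by dividing by the sum 93/28:
  π = (28/93, 40/93, 25/93).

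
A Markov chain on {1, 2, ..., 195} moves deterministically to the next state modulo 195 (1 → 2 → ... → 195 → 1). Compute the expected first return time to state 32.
E[T_32 | X_0 = 32] = 195

The chain cycles deterministically, so starting at state 32 it returns in exactly 195 steps. Equivalently, the stationary distribution is uniform π_j = 1/195 for every state j, so by Kac's formula E[T_32] = 1/π_32 = 195.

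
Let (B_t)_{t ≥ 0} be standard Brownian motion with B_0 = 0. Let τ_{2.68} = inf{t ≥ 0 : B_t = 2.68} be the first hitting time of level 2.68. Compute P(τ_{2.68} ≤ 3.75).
P(τ_{2.68} ≤ 3.75) = 2(1 − Φ(2.68/√3.75)) = 2(1 − Φ(1.3839)) ≈ 0.1664

By the reflection principle for standard BM, P(τ_b ≤ t) = 2 · P(B_t ≥ b). Since B_t ~ N(0, t), P(B_t ≥ 2.68) = 1 − Φ(2.68/√t) = 1 − Φ(2.68/√3.75) = 1 − Φ(1.3839) ≈ 0.08319. Doubling: P(τ_{2.68} ≤ 3.75) ≈ 2 · 0.08319 = 0.16638 ≈ 0.1664.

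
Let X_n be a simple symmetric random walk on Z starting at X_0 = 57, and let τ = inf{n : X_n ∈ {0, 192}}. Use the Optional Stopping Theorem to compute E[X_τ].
E[X_τ] = 57

X_n is a martingale and τ is a bounded-mean stopping time (indeed τ is finite a.s. with bounded expectation since the walk is in a bounded region). By the OST, E[X_τ] = E[X_0] = 57. Equivalently: E[X_τ] = 192 · P(hit 192 first) + 0 · P(hit 0 first) = 192 · (57/192) = 57.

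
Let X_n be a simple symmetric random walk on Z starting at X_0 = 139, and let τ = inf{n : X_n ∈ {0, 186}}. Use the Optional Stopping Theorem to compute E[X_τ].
E[X_τ] = 139

X_n is a martingale and τ is a bounded-mean stopping time (indeed τ is finite a.s. with bounded expectation since the walk is in a bounded region). By the OST, E[X_τ] = E[X_0] = 139. Equivalently: E[X_τ] = 186 · P(hit 186 first) + 0 · P(hit 0 first) = 186 · (139/186) = 139.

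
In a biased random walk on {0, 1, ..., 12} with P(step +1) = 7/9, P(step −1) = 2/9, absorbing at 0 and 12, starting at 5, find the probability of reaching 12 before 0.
P(hit 12 before 0) = (1 − (2/7)^5) / (1 − (2/7)^12) = 2762986765/2768256621

Let u_k denote P(reach 12 before 0 | start at k). Boundary: u_0 = 0, u_12 = 1. Recurrence: u_k = 7/9·u_{k+1} + 2/9·u_{k-1} for 1 ≤ k ≤ 11. Try u_k = A + B·r^k with r = q/p = (2/9)/(7/9) = 2/7. Substitution satisfies the recurrence; boundary conditions give:
  u_k = (1 − r^k) / (1 − r^N) = (1 − (2/7)^5) / (1 − (2/7)^12) = 2762986765/2768256621.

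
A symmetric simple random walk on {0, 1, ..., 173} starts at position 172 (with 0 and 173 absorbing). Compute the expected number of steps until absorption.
E[τ | X_0 = 172] = 172

Let v_k = E[τ | X_0 = k]. Boundary: v_0 = v_173 = 0. Recurrence: v_k = 1 + (v_{k-1} + v_{k+1})/2 for 1 ≤ k ≤ 172. The particular solution to v_k − (v_{k-1} + v_{k+1})/2 = 1 is v_k = −k^2. Adding homogeneous solution A + B k and matching boundaries gives v_k = k (173 − k). Substituting k = 172: v_172 = 172 · 1 = 172.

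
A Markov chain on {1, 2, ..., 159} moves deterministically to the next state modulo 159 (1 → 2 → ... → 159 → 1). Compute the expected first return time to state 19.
E[T_19 | X_0 = 19] = 159

The chain cycles deterministically, so starting at state 19 it returns in exactly 159 steps. Equivalently, the stationary distribution is uniform π_j = 1/159 for every state j, so by Kac's formula E[T_19] = 1/π_19 = 159.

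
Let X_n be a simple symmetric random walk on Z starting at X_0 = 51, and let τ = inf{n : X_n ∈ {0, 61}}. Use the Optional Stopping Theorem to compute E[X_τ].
E[X_τ] = 51

X_n is a martingale and τ is a bounded-mean stopping time (indeed τ is finite a.s. with bounded expectation since the walk is in a bounded region). By the OST, E[X_τ] = E[X_0] = 51. Equivalently: E[X_τ] = 61 · P(hit 61 first) + 0 · P(hit 0 first) = 61 · (51/61) = 51.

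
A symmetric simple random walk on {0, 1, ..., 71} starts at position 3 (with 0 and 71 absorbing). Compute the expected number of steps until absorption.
E[τ | X_0 = 3] = 204

Let v_k = E[τ | X_0 = k]. Boundary: v_0 = v_71 = 0. Recurrence: v_k = 1 + (v_{k-1} + v_{k+1})/2 for 1 ≤ k ≤ 70. The particular solution to v_k − (v_{k-1} + v_{k+1})/2 = 1 is v_k = −k^2. Adding homogeneous solution A + B k and matching boundaries gives v_k = k (71 − k). Substituting k = 3: v_3 = 3 · 68 = 204.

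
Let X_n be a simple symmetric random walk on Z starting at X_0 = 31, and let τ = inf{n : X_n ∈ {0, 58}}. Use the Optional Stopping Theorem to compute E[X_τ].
E[X_τ] = 31

X_n is a martingale and τ is a bounded-mean stopping time (indeed τ is finite a.s. with bounded expectation since the walk is in a bounded region). By the OST, E[X_τ] = E[X_0] = 31. Equivalently: E[X_τ] = 58 · P(hit 58 first) + 0 · P(hit 0 first) = 58 · (31/58) = 31.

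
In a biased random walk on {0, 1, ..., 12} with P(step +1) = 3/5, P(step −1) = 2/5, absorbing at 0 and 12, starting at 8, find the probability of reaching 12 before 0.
P(hit 12 before 0) = (1 − (2/3)^8) / (1 − (2/3)^12) = 7857/8113

Let u_k denote P(reach 12 before 0 | start at k). Boundary: u_0 = 0, u_12 = 1. Recurrence: u_k = 3/5·u_{k+1} + 2/5·u_{k-1} for 1 ≤ k ≤ 11. Try u_k = A + B·r^k with r = q/p = (2/5)/(3/5) = 2/3. Substitution satisfies the recurrence; boundary conditions give:
  u_k = (1 − r^k) / (1 − r^N) = (1 − (2/3)^8) / (1 − (2/3)^12) = 7857/8113.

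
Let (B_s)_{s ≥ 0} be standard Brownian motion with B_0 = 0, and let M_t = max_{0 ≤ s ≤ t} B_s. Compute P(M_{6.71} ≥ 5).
P(M_{6.71} ≥ 5) = 2·P(B_{6.71} ≥ 5) = 2(1 − Φ(5/√6.71)) ≈ 0.0536

By the reflection principle for Brownian motion, P(M_t ≥ a) = 2 · P(B_t ≥ a) for a ≥ 0. Since B_t ~ N(0, t), P(B_t ≥ 5) = 1 − Φ(5/√t) = 1 − Φ(5/√6.71) = 1 − Φ(1.9302). So
  P(M_{6.71} ≥ 5) = 2(1 − Φ(1.9302)) ≈ 0.0536.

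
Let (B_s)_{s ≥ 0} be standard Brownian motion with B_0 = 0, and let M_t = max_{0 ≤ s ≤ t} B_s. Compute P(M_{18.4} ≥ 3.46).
P(M_{18.4} ≥ 3.46) = 2·P(B_{18.4} ≥ 3.46) = 2(1 − Φ(3.46/√18.4)) ≈ 0.4199

By the reflection principle for Brownian motion, P(M_t ≥ a) = 2 · P(B_t ≥ a) for a ≥ 0. Since B_t ~ N(0, t), P(B_t ≥ 3.46) = 1 − Φ(3.46/√t) = 1 − Φ(3.46/√18.4) = 1 − Φ(0.8066). So
  P(M_{18.4} ≥ 3.46) = 2(1 − Φ(0.8066)) ≈ 0.4199.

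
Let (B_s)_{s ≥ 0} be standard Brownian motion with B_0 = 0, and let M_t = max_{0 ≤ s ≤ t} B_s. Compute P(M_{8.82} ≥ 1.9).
P(M_{8.82} ≥ 1.9) = 2·P(B_{8.82} ≥ 1.9) = 2(1 − Φ(1.9/√8.82)) ≈ 0.5223

By the reflection principle for Brownian motion, P(M_t ≥ a) = 2 · P(B_t ≥ a) for a ≥ 0. Since B_t ~ N(0, t), P(B_t ≥ 1.9) = 1 − Φ(1.9/√t) = 1 − Φ(1.9/√8.82) = 1 − Φ(0.6398). So
  P(M_{8.82} ≥ 1.9) = 2(1 − Φ(0.6398)) ≈ 0.5223.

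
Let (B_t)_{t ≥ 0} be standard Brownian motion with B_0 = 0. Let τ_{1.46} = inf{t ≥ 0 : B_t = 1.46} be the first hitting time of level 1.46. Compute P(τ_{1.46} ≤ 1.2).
P(τ_{1.46} ≤ 1.2) = 2(1 − Φ(1.46/√1.2)) = 2(1 − Φ(1.3328)) ≈ 0.1826

By the reflection principle for standard BM, P(τ_b ≤ t) = 2 · P(B_t ≥ b). Since B_t ~ N(0, t), P(B_t ≥ 1.46) = 1 − Φ(1.46/√t) = 1 − Φ(1.46/√1.2) = 1 − Φ(1.3328) ≈ 0.09130. Doubling: P(τ_{1.46} ≤ 1.2) ≈ 2 · 0.09130 = 0.18260 ≈ 0.1826.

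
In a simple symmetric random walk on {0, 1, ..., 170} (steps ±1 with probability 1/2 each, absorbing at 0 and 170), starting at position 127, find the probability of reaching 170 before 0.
P(hit 170 before 0) = 127/170

Let u_k = P(hit 170 before 0 | start at k). Then u_0 = 0, u_170 = 1, and u_k = u_{k-1}/2 + u_{k+1}/2 for 1 ≤ k ≤ 169. This harmonic recurrence is solved by u_k = k/170, giving u_127 = 127/170.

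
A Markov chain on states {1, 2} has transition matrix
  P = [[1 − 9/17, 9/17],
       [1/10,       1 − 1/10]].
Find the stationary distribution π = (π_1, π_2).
π_1 = 17/107, π_2 = 90/107

Solve πP = π with π_1 + π_2 = 1. From πP = π: π_1 · (1 − 9/17) + π_2 · 1/10 = π_1 ⇒ π_2 · 1/10 = π_1 · 9/17 ⇒ π_2/π_1 = (9/17)/(1/10) = 90/17. Together with π_1 + π_2 = 1:
  π_1 = (1/10)/(9/17 + 1/10) = (1/10)/(107/170) = 17/107,
  π_2 = (9/17)/(9/17 + 1/10) = (9/17)/(107/170) = 90/107.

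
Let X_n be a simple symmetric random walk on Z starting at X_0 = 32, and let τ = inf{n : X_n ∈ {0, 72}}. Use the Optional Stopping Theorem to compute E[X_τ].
E[X_τ] = 32

X_n is a martingale and τ is a bounded-mean stopping time (indeed τ is finite a.s. with bounded expectation since the walk is in a bounded region). By the OST, E[X_τ] = E[X_0] = 32. Equivalently: E[X_τ] = 72 · P(hit 72 first) + 0 · P(hit 0 first) = 72 · (32/72) = 32.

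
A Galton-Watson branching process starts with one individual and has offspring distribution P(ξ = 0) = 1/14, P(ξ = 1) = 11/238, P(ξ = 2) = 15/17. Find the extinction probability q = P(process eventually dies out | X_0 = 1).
q = 17/210

The pgf is f(s) = 1/14 + 11/238·s + 15/17·s². The extinction probability q is the smallest fixed point of f in [0, 1]. Setting s = f(s):
  15/17·s² + (11/238 − 1)·s + 1/14 = 0
  15/17·s² − (1/14 + 15/17)·s + 1/14 = 0
which factors as (s − 1)·(15/17·s − 1/14) = 0, giving roots s = 1 and s = (1/14)/(15/17) = 17/210.
Mean offspring μ = 11/238 + 2·15/17 = 431/238 > 1 (supercritical), so q < 1. The extinction probability is the smaller root: q = (1/14)/(15/17) = 17/210.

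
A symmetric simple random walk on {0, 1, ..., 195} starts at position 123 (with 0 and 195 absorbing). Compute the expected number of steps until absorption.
E[τ | X_0 = 123] = 8856

Let v_k = E[τ | X_0 = k]. Boundary: v_0 = v_195 = 0. Recurrence: v_k = 1 + (v_{k-1} + v_{k+1})/2 for 1 ≤ k ≤ 194. The particular solution to v_k − (v_{k-1} + v_{k+1})/2 = 1 is v_k = −k^2. Adding homogeneous solution A + B k and matching boundaries gives v_k = k (195 − k). Substituting k = 123: v_123 = 123 · 72 = 8856.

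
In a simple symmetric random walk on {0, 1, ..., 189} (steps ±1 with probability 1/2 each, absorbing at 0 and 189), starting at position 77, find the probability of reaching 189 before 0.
P(hit 189 before 0) = 77/189 = 11/27

Let u_k = P(hit 189 before 0 | start at k). Then u_0 = 0, u_189 = 1, and u_k = u_{k-1}/2 + u_{k+1}/2 for 1 ≤ k ≤ 188. This harmonic recurrence is solved by u_k = k/189, giving u_77 = 77/189 = 11/27.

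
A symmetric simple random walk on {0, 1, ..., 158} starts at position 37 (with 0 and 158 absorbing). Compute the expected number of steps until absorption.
E[τ | X_0 = 37] = 4477

Let v_k = E[τ | X_0 = k]. Boundary: v_0 = v_158 = 0. Recurrence: v_k = 1 + (v_{k-1} + v_{k+1})/2 for 1 ≤ k ≤ 157. The particular solution to v_k − (v_{k-1} + v_{k+1})/2 = 1 is v_k = −k^2. Adding homogeneous solution A + B k and matching boundaries gives v_k = k (158 − k). Substituting k = 37: v_37 = 37 · 121 = 4477.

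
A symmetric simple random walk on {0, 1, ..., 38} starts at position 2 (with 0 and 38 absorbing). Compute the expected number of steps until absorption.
E[τ | X_0 = 2] = 72

Let v_k = E[τ | X_0 = k]. Boundary: v_0 = v_38 = 0. Recurrence: v_k = 1 + (v_{k-1} + v_{k+1})/2 for 1 ≤ k ≤ 37. The particular solution to v_k − (v_{k-1} + v_{k+1})/2 = 1 is v_k = −k^2. Adding homogeneous solution A + B k and matching boundaries gives v_k = k (38 − k). Substituting k = 2: v_2 = 2 · 36 = 72.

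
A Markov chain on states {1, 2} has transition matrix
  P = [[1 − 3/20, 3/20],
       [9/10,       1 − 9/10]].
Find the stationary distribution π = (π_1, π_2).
π_1 = 6/7, π_2 = 1/7

Solve πP = π with π_1 + π_2 = 1. From πP = π: π_1 · (1 − 3/20) + π_2 · 9/10 = π_1 ⇒ π_2 · 9/10 = π_1 · 3/20 ⇒ π_2/π_1 = (3/20)/(9/10) = 1/6. Together with π_1 + π_2 = 1:
  π_1 = (9/10)/(3/20 + 9/10) = (9/10)/(21/20) = 6/7,
  π_2 = (3/20)/(3/20 + 9/10) = (3/20)/(21/20) = 1/7.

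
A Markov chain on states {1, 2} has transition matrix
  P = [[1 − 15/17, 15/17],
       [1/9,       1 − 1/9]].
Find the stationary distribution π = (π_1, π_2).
π_1 = 17/152, π_2 = 135/152

Solve πP = π with π_1 + π_2 = 1. From πP = π: π_1 · (1 − 15/17) + π_2 · 1/9 = π_1 ⇒ π_2 · 1/9 = π_1 · 15/17 ⇒ π_2/π_1 = (15/17)/(1/9) = 135/17. Together with π_1 + π_2 = 1:
  π_1 = (1/9)/(15/17 + 1/9) = (1/9)/(152/153) = 17/152,
  π_2 = (15/17)/(15/17 + 1/9) = (15/17)/(152/153) = 135/152.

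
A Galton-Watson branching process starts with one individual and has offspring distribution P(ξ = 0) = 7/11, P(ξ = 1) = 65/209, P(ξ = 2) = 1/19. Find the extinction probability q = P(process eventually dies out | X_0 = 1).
q = 1

Mean offspring μ = 0·7/11 + 1·65/209 + 2·1/19 = 87/209 ≤ 1. For μ ≤ 1 with offspring not concentrated at 1, the Galton-Watson process goes extinct almost surely, so q = 1.
(Algebraic check: The pgf is f(s) = 7/11 + 65/209·s + 1/19·s². The extinction probability q is the smallest fixed point of f in [0, 1]. Setting s = f(s):
  1/19·s² + (65/209 − 1)·s + 7/11 = 0
  1/19·s² − (7/11 + 1/19)·s + 7/11 = 0
which factors as (s − 1)·(1/19·s − 7/11) = 0, giving roots s = 1 and s = (7/11)/(1/19) = 133/11. Since 133/11 ≥ 1, the smallest root in [0, 1] is s = 1.)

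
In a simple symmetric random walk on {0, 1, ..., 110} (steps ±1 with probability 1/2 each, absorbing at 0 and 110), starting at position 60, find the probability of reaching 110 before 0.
P(hit 110 before 0) = 60/110 = 6/11

Let u_k = P(hit 110 before 0 | start at k). Then u_0 = 0, u_110 = 1, and u_k = u_{k-1}/2 + u_{k+1}/2 for 1 ≤ k ≤ 109. This harmonic recurrence is solved by u_k = k/110, giving u_60 = 60/110 = 6/11.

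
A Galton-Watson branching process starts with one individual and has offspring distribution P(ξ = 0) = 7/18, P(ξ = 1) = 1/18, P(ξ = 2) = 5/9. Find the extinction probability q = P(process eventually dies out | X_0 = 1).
q = 7/10

The pgf is f(s) = 7/18 + 1/18·s + 5/9·s². The extinction probability q is the smallest fixed point of f in [0, 1]. Setting s = f(s):
  5/9·s² + (1/18 − 1)·s + 7/18 = 0
  5/9·s² − (7/18 + 5/9)·s + 7/18 = 0
which factors as (s − 1)·(5/9·s − 7/18) = 0, giving roots s = 1 and s = (7/18)/(5/9) = 7/10.
Mean offspring μ = 1/18 + 2·5/9 = 7/6 > 1 (supercritical), so q < 1. The extinction probability is the smaller root: q = (7/18)/(5/9) = 7/10.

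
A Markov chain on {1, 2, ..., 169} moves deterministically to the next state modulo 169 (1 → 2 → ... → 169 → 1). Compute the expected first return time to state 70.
E[T_70 | X_0 = 70] = 169

The chain cycles deterministically, so starting at state 70 it returns in exactly 169 steps. Equivalently, the stationary distribution is uniform π_j = 1/169 for every state j, so by Kac's formula E[T_70] = 1/π_70 = 169.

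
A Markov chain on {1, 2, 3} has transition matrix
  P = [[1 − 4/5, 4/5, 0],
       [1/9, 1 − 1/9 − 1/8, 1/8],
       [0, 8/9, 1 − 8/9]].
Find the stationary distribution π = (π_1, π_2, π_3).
π = (80/737, 576/737, 81/737)

This is a birth-death chain on three states, which satisfies detailed balance: π_1 · P_{12} = π_2 · P_{21} and π_2 · P_{23} = π_3 · P_{32}.
From π_1 · 4/5 = π_2 · 1/9: π_2/π_1 = (4/5)/(1/9) = 36/5.
From π_2 · 1/8 = π_3 · 8/9: π_3/π_2 = (1/8)/(8/9) = 9/64.
Take π_1 proportional to 1; then unnormalized π = (1, 36/5, 81/80). Normalize by dividing by the sum 737/80:
  π = (80/737, 576/737, 81/737).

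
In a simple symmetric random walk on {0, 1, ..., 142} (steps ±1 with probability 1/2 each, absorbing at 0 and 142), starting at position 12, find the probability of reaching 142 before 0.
P(hit 142 before 0) = 12/142 = 6/71

Let u_k = P(hit 142 before 0 | start at k). Then u_0 = 0, u_142 = 1, and u_k = u_{k-1}/2 + u_{k+1}/2 for 1 ≤ k ≤ 141. This harmonic recurrence is solved by u_k = k/142, giving u_12 = 12/142 = 6/71.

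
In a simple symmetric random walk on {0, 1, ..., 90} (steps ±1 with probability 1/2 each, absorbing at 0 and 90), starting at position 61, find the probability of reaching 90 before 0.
P(hit 90 before 0) = 61/90

Let u_k = P(hit 90 before 0 | start at k). Then u_0 = 0, u_90 = 1, and u_k = u_{k-1}/2 + u_{k+1}/2 for 1 ≤ k ≤ 89. This harmonic recurrence is solved by u_k = k/90, giving u_61 = 61/90.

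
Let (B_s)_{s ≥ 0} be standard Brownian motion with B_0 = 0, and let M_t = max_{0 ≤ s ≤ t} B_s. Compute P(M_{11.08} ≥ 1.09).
P(M_{11.08} ≥ 1.09) = 2·P(B_{11.08} ≥ 1.09) = 2(1 − Φ(1.09/√11.08)) ≈ 0.7433

By the reflection principle for Brownian motion, P(M_t ≥ a) = 2 · P(B_t ≥ a) for a ≥ 0. Since B_t ~ N(0, t), P(B_t ≥ 1.09) = 1 − Φ(1.09/√t) = 1 − Φ(1.09/√11.08) = 1 − Φ(0.3275). So
  P(M_{11.08} ≥ 1.09) = 2(1 − Φ(0.3275)) ≈ 0.7433.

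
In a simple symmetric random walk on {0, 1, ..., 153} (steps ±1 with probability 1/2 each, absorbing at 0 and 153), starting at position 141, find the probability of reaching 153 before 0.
P(hit 153 before 0) = 141/153 = 47/51

Let u_k = P(hit 153 before 0 | start at k). Then u_0 = 0, u_153 = 1, and u_k = u_{k-1}/2 + u_{k+1}/2 for 1 ≤ k ≤ 152. This harmonic recurrence is solved by u_k = k/153, giving u_141 = 141/153 = 47/51.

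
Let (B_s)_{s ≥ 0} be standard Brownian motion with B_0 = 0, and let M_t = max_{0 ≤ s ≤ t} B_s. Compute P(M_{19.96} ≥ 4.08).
P(M_{19.96} ≥ 4.08) = 2·P(B_{19.96} ≥ 4.08) = 2(1 − Φ(4.08/√19.96)) ≈ 0.3611

By the reflection principle for Brownian motion, P(M_t ≥ a) = 2 · P(B_t ≥ a) for a ≥ 0. Since B_t ~ N(0, t), P(B_t ≥ 4.08) = 1 − Φ(4.08/√t) = 1 − Φ(4.08/√19.96) = 1 − Φ(0.9132). So
  P(M_{19.96} ≥ 4.08) = 2(1 − Φ(0.9132)) ≈ 0.3611.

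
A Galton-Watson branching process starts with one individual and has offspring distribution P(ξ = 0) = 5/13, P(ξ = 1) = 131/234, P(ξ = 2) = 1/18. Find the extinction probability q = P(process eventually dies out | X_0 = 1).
q = 1

Mean offspring μ = 0·5/13 + 1·131/234 + 2·1/18 = 157/234 ≤ 1. For μ ≤ 1 with offspring not concentrated at 1, the Galton-Watson process goes extinct almost surely, so q = 1.
(Algebraic check: The pgf is f(s) = 5/13 + 131/234·s + 1/18·s². The extinction probability q is the smallest fixed point of f in [0, 1]. Setting s = f(s):
  1/18·s² + (131/234 − 1)·s + 5/13 = 0
  1/18·s² − (5/13 + 1/18)·s + 5/13 = 0
which factors as (s − 1)·(1/18·s − 5/13) = 0, giving roots s = 1 and s = (5/13)/(1/18) = 90/13. Since 90/13 ≥ 1, the smallest root in [0, 1] is s = 1.)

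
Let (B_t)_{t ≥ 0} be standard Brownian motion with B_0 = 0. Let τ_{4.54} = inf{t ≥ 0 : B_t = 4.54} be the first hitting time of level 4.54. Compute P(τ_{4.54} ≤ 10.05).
P(τ_{4.54} ≤ 10.05) = 2(1 − Φ(4.54/√10.05)) = 2(1 − Φ(1.4321)) ≈ 0.1521

By the reflection principle for standard BM, P(τ_b ≤ t) = 2 · P(B_t ≥ b). Since B_t ~ N(0, t), P(B_t ≥ 4.54) = 1 − Φ(4.54/√t) = 1 − Φ(4.54/√10.05) = 1 − Φ(1.4321) ≈ 0.07606. Doubling: P(τ_{4.54} ≤ 10.05) ≈ 2 · 0.07606 = 0.15212 ≈ 0.1521.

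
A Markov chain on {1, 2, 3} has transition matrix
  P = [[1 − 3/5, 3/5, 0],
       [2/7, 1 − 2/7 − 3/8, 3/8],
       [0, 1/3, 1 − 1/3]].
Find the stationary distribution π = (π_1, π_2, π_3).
π = (80/437, 168/437, 189/437)

This is a birth-death chain on three states, which satisfies detailed balance: π_1 · P_{12} = π_2 · P_{21} and π_2 · P_{23} = π_3 · P_{32}.
From π_1 · 3/5 = π_2 · 2/7: π_2/π_1 = (3/5)/(2/7) = 21/10.
From π_2 · 3/8 = π_3 · 1/3: π_3/π_2 = (3/8)/(1/3) = 9/8.
Take π_1 proportional to 1; then unnormalized π = (1, 21/10, 189/80). Normalize by dividing by the sum 437/80:
  π = (80/437, 168/437, 189/437).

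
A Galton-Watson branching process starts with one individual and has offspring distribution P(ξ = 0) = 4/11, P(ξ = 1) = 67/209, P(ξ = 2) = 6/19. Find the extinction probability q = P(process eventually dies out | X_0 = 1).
q = 1

Mean offspring μ = 0·4/11 + 1·67/209 + 2·6/19 = 199/209 ≤ 1. For μ ≤ 1 with offspring not concentrated at 1, the Galton-Watson process goes extinct almost surely, so q = 1.
(Algebraic check: The pgf is f(s) = 4/11 + 67/209·s + 6/19·s². The extinction probability q is the smallest fixed point of f in [0, 1]. Setting s = f(s):
  6/19·s² + (67/209 − 1)·s + 4/11 = 0
  6/19·s² − (4/11 + 6/19)·s + 4/11 = 0
which factors as (s − 1)·(6/19·s − 4/11) = 0, giving roots s = 1 and s = (4/11)/(6/19) = 38/33. Since 38/33 ≥ 1, the smallest root in [0, 1] is s = 1.)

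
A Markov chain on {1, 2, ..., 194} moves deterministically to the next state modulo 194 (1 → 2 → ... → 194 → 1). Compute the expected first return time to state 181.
E[T_181 | X_0 = 181] = 194

The chain cycles deterministically, so starting at state 181 it returns in exactly 194 steps. Equivalently, the stationary distribution is uniform π_j = 1/194 for every state j, so by Kac's formula E[T_181] = 1/π_181 = 194.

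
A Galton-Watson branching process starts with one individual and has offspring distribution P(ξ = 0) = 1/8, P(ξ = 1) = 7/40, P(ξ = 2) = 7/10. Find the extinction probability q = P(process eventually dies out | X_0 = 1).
q = 5/28

The pgf is f(s) = 1/8 + 7/40·s + 7/10·s². The extinction probability q is the smallest fixed point of f in [0, 1]. Setting s = f(s):
  7/10·s² + (7/40 − 1)·s + 1/8 = 0
  7/10·s² − (1/8 + 7/10)·s + 1/8 = 0
which factors as (s − 1)·(7/10·s − 1/8) = 0, giving roots s = 1 and s = (1/8)/(7/10) = 5/28.
Mean offspring μ = 7/40 + 2·7/10 = 63/40 > 1 (supercritical), so q < 1. The extinction probability is the smaller root: q = (1/8)/(7/10) = 5/28.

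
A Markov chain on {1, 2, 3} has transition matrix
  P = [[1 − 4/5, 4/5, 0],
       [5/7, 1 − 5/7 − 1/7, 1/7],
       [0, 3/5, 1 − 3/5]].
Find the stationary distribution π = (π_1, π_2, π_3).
π = (75/179, 84/179, 20/179)

This is a birth-death chain on three states, which satisfies detailed balance: π_1 · P_{12} = π_2 · P_{21} and π_2 · P_{23} = π_3 · P_{32}.
From π_1 · 4/5 = π_2 · 5/7: π_2/π_1 = (4/5)/(5/7) = 28/25.
From π_2 · 1/7 = π_3 · 3/5: π_3/π_2 = (1/7)/(3/5) = 5/21.
Take π_1 proportional to 1; then unnormalized π = (1, 28/25, 4/15). Normalize by dividing by the sum 179/75:
  π = (75/179, 84/179, 20/179).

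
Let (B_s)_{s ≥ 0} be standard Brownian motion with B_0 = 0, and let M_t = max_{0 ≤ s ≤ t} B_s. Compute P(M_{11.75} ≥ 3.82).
P(M_{11.75} ≥ 3.82) = 2·P(B_{11.75} ≥ 3.82) = 2(1 − Φ(3.82/√11.75)) ≈ 0.2651

By the reflection principle for Brownian motion, P(M_t ≥ a) = 2 · P(B_t ≥ a) for a ≥ 0. Since B_t ~ N(0, t), P(B_t ≥ 3.82) = 1 − Φ(3.82/√t) = 1 − Φ(3.82/√11.75) = 1 − Φ(1.1144). So
  P(M_{11.75} ≥ 3.82) = 2(1 − Φ(1.1144)) ≈ 0.2651.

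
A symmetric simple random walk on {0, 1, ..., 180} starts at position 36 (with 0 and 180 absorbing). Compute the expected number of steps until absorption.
E[τ | X_0 = 36] = 5184

Let v_k = E[τ | X_0 = k]. Boundary: v_0 = v_180 = 0. Recurrence: v_k = 1 + (v_{k-1} + v_{k+1})/2 for 1 ≤ k ≤ 179. The particular solution to v_k − (v_{k-1} + v_{k+1})/2 = 1 is v_k = −k^2. Adding homogeneous solution A + B k and matching boundaries gives v_k = k (180 − k). Substituting k = 36: v_36 = 36 · 144 = 5184.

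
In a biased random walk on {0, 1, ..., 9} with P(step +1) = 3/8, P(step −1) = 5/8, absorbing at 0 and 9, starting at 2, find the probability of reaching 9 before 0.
P(hit 9 before 0) = (1 − (5/3)^2) / (1 − (5/3)^9) = 17496/966721

Let u_k denote P(reach 9 before 0 | start at k). Boundary: u_0 = 0, u_9 = 1. Recurrence: u_k = 3/8·u_{k+1} + 5/8·u_{k-1} for 1 ≤ k ≤ 8. Try u_k = A + B·r^k with r = q/p = (5/8)/(3/8) = 5/3. Substitution satisfies the recurrence; boundary conditions give:
  u_k = (1 − r^k) / (1 − r^N) = (1 − (5/3)^2) / (1 − (5/3)^9) = 17496/966721.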